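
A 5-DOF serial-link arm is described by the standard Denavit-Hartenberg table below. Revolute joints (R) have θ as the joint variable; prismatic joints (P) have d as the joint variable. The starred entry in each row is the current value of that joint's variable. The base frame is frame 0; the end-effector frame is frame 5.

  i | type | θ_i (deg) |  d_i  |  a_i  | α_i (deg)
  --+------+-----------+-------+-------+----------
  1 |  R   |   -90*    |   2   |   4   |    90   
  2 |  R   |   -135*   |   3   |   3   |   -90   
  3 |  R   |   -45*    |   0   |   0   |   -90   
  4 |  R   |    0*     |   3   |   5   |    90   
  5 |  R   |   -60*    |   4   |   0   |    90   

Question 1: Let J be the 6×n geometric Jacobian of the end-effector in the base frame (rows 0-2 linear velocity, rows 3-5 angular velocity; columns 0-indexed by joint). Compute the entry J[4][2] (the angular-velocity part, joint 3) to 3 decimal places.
-0.707

axis z_2 = (-0.0000,-0.7071,-0.7071); lever o_n−o_2 = (-1.4142,1.1716,-6.8284)
cross product → J_v[:, 2] = (5.6569,1.0000,-1.0000)
J_ω[:, 2] = z_2
entry J[4][2] = -0.7071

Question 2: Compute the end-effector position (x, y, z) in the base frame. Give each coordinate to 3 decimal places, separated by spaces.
-4.414 -0.707 -6.950

after link 1: o_1 = (0.0000, -4.0000, 2.0000)
after link 2: o_2 = (-3.0000, -1.8787, -0.1213)
after link 3: o_3 = (-3.0000, -1.8787, -0.1213)
after link 4: o_4 = (-4.4142, 2.1213, -4.1213)
after link 5: o_5 = (-4.4142, -0.7071, -6.9497)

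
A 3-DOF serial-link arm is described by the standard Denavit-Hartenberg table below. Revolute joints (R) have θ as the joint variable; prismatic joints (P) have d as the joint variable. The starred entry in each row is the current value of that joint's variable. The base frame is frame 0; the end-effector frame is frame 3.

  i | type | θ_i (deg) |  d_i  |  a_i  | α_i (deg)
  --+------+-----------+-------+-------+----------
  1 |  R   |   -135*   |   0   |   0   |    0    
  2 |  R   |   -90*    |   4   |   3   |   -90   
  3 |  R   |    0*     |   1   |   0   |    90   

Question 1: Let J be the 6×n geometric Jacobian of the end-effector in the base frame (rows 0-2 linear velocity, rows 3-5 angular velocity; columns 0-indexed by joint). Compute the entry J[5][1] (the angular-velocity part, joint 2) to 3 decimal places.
1.000

axis z_1 = (0.0000,0.0000,1.0000); lever o_n−o_1 = (-2.8284,1.4142,4.0000)
cross product → J_v[:, 1] = (-1.4142,-2.8284,0.0000)
J_ω[:, 1] = z_1
entry J[5][1] = 1.0000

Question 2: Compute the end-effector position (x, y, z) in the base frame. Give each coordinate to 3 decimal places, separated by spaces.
after link 1: o_1 = (0.0000, 0.0000, 0.0000)
after link 2: o_2 = (-2.1213, 2.1213, 4.0000)
after link 3: o_3 = (-2.8284, 1.4142, 4.0000)

-2.828 1.414 4.000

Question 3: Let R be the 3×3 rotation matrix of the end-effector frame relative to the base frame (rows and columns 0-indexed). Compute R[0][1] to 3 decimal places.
-0.707

End-effector y-axis (col 1 of R) = (-0.7071,-0.7071,0.0000)
R[0][1] = -0.7071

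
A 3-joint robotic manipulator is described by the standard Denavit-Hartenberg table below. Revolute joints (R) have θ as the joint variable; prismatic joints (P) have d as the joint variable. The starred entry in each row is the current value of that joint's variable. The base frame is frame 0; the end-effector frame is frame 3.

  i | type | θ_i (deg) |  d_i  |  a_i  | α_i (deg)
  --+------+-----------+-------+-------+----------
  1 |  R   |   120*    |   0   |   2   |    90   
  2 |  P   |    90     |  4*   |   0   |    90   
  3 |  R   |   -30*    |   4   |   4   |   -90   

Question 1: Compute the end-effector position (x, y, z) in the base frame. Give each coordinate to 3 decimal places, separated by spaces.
-1.268 6.196 3.464

after link 1: o_1 = (-1.0000, 1.7321, 0.0000)
after link 2: o_2 = (2.4641, 3.7321, 0.0000)
after link 3: o_3 = (-1.2679, 6.1962, 3.4641)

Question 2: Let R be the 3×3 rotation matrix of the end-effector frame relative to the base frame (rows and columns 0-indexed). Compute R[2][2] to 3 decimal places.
End-effector z-axis (col 2 of R) = (0.7500,0.4330,0.5000)
R[2][2] = 0.5000

0.500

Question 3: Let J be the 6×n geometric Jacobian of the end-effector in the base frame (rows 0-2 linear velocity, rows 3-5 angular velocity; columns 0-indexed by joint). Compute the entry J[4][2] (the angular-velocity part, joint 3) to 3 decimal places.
axis z_2 = (-0.5000,0.8660,-0.0000); lever o_n−o_2 = (-3.7321,2.4641,3.4641)
cross product → J_v[:, 2] = (3.0000,1.7321,2.0000)
J_ω[:, 2] = z_2
entry J[4][2] = 0.8660

0.866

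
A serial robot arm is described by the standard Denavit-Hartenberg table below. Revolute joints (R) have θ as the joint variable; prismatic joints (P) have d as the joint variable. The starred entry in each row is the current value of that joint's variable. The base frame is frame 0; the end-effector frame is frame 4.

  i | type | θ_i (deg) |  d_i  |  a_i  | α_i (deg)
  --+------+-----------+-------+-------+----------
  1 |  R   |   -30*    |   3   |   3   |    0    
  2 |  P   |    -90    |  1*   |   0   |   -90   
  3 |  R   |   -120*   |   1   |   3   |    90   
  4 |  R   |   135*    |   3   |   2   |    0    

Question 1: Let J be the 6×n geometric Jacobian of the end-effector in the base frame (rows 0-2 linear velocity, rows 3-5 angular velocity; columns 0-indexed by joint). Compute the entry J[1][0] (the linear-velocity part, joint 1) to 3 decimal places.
axis z_0 = ẑ; lever o_n−o_0 = (6.3843,0.2296,3.8733)
cross product → J_v[:, 0] = (-0.2296,6.3843,0.0000)
J_ω[:, 0] = z_0
entry J[1][0] = 6.3843

6.384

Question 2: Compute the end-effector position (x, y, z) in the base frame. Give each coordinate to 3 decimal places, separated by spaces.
6.384 0.230 3.873

after link 1: o_1 = (2.5981, -1.5000, 3.0000)
after link 2: o_2 = (2.5981, -1.5000, 4.0000)
after link 3: o_3 = (4.2141, -0.7010, 6.5981)
after link 4: o_4 = (6.3843, 0.2296, 3.8733)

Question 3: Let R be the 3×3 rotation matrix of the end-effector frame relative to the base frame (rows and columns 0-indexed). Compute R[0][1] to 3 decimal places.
End-effector y-axis (col 1 of R) = (-0.7891,0.0474,-0.6124)
R[0][1] = -0.7891

-0.789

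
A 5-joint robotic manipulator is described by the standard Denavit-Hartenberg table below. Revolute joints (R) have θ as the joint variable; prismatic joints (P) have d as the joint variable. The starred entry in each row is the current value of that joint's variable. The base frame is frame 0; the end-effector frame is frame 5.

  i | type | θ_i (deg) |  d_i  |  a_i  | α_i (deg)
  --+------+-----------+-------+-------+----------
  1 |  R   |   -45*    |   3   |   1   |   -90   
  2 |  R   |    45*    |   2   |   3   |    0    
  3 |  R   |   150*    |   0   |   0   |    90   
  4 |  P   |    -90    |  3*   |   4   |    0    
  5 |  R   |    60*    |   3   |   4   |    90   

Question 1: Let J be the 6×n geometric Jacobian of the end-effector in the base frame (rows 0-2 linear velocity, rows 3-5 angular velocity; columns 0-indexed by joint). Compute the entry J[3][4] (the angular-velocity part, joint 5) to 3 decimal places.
axis z_4 = (-0.1830,0.1830,-0.9659); lever o_n−o_4 = (-4.3293,1.5008,-2.0012)
cross product → J_v[:, 4] = (1.0835,3.8155,0.5176)
J_ω[:, 4] = z_4
entry J[3][4] = -0.1830

-0.183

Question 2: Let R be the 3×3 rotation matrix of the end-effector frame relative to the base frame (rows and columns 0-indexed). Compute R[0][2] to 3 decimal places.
End-effector z-axis (col 2 of R) = (-0.2709,-0.9539,-0.1294)
R[0][2] = -0.2709

-0.271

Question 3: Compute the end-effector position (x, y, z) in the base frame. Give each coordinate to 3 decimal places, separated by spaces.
-4.085 -1.571 -4.020

after link 1: o_1 = (0.7071, -0.7071, 3.0000)
after link 2: o_2 = (3.6213, -0.7929, 0.8787)
after link 3: o_3 = (3.6213, -0.7929, 0.8787)
after link 4: o_4 = (0.2439, -3.0723, -2.0191)
after link 5: o_5 = (-4.0854, -1.5714, -4.0203)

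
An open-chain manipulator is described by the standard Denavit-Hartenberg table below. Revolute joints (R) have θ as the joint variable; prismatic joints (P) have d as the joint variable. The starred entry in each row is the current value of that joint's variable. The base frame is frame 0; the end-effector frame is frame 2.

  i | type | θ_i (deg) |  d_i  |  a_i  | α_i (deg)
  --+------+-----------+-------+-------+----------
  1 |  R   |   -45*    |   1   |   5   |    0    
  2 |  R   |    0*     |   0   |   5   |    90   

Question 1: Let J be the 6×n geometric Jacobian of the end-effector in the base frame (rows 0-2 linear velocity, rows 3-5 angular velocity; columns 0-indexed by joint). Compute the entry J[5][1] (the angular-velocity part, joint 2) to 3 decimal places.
1.000

axis z_1 = (0.0000,0.0000,1.0000); lever o_n−o_1 = (3.5355,-3.5355,0.0000)
cross product → J_v[:, 1] = (3.5355,3.5355,-0.0000)
J_ω[:, 1] = z_1
entry J[5][1] = 1.0000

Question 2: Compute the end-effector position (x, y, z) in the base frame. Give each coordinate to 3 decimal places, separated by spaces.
7.071 -7.071 1.000

after link 1: o_1 = (3.5355, -3.5355, 1.0000)
after link 2: o_2 = (7.0711, -7.0711, 1.0000)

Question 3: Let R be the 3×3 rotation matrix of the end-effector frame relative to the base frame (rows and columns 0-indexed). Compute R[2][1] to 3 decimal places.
End-effector y-axis (col 1 of R) = (0.0000,0.0000,1.0000)
R[2][1] = 1.0000

1.000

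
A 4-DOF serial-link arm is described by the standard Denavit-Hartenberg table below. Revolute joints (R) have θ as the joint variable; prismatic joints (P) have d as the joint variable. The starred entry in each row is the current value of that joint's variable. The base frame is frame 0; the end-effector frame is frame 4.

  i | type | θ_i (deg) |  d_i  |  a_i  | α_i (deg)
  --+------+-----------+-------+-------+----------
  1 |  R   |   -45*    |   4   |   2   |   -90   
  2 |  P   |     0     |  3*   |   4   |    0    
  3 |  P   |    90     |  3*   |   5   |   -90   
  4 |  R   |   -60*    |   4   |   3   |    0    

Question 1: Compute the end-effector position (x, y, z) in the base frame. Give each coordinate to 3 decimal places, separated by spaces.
7.494 4.666 -2.500

after link 1: o_1 = (1.4142, -1.4142, 4.0000)
after link 2: o_2 = (6.3640, -2.1213, 4.0000)
after link 3: o_3 = (8.4853, 0.0000, -1.0000)
after link 4: o_4 = (7.4940, 4.6655, -2.5000)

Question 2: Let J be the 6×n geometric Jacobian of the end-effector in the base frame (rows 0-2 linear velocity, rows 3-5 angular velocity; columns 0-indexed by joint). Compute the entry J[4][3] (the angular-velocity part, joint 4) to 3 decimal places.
axis z_3 = (-0.7071,0.7071,-0.0000); lever o_n−o_3 = (-0.9913,4.6655,-1.5000)
cross product → J_v[:, 3] = (-1.0607,-1.0607,-2.5981)
J_ω[:, 3] = z_3
entry J[4][3] = 0.7071

0.707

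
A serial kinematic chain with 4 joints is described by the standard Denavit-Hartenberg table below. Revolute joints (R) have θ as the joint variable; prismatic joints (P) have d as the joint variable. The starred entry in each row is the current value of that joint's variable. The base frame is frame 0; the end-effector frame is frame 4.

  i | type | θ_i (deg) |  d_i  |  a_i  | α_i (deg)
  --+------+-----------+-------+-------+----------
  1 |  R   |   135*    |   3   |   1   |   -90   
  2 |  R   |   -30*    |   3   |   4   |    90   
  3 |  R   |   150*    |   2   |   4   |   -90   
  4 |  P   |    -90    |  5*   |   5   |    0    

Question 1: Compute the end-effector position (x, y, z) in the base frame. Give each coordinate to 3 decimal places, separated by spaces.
after link 1: o_1 = (-0.7071, 0.7071, 3.0000)
after link 2: o_2 = (-5.2779, 1.0353, 5.0000)
after link 3: o_3 = (-3.8637, -3.2074, 5.0000)
after link 4: o_4 = (2.4969, -3.4442, 8.0801)

2.497 -3.444 8.080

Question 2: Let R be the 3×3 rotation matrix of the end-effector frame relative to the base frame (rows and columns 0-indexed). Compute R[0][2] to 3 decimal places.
End-effector z-axis (col 2 of R) = (0.9186,0.3062,-0.2500)
R[0][2] = 0.9186

0.919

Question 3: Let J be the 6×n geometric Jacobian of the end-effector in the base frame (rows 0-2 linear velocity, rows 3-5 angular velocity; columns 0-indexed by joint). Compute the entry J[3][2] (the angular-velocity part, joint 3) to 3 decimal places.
0.354

axis z_2 = (0.3536,-0.3536,0.8660); lever o_n−o_2 = (7.7748,-4.4795,3.0801)
cross product → J_v[:, 2] = (2.7904,5.6442,1.1651)
J_ω[:, 2] = z_2
entry J[3][2] = 0.3536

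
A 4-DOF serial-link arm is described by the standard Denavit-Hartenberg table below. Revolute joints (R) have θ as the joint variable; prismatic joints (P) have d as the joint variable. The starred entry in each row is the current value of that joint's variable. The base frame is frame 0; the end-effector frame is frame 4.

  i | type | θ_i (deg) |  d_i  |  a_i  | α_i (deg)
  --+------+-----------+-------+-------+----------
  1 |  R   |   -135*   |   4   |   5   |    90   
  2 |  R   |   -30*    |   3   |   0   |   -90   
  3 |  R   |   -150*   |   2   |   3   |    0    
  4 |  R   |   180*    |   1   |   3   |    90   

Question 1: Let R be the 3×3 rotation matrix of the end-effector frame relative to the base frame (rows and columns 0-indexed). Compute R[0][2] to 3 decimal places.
-0.919

End-effector z-axis (col 2 of R) = (-0.9186,0.3062,-0.2500)
R[0][2] = -0.9186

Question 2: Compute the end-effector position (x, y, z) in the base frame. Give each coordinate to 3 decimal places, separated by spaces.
-6.718 -2.475 6.598

after link 1: o_1 = (-3.5355, -3.5355, 4.0000)
after link 2: o_2 = (-5.6569, -1.4142, 4.0000)
after link 3: o_3 = (-5.8336, 0.5303, 7.0311)
after link 4: o_4 = (-6.7175, -2.4749, 6.5981)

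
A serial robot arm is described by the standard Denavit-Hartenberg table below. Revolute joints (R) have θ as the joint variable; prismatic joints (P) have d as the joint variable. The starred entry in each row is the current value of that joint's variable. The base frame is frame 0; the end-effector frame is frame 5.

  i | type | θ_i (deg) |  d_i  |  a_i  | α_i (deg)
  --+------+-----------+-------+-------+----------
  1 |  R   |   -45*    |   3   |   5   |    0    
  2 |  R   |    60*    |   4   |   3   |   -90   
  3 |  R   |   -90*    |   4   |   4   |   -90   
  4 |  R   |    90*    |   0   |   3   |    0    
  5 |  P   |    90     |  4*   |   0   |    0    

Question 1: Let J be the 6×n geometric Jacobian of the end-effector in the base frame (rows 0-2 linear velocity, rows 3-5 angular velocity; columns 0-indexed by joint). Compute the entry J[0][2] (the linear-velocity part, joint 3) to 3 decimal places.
3.864

axis z_2 = (-0.2588,0.9659,0.0000); lever o_n−o_2 = (3.6049,2.0012,4.0000)
cross product → J_v[:, 2] = (3.8637,1.0353,-4.0000)
J_ω[:, 2] = z_2
entry J[0][2] = 3.8637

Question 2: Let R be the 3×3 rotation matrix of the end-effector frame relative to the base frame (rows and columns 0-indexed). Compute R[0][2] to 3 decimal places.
End-effector z-axis (col 2 of R) = (0.9659,0.2588,-0.0000)
R[0][2] = 0.9659

0.966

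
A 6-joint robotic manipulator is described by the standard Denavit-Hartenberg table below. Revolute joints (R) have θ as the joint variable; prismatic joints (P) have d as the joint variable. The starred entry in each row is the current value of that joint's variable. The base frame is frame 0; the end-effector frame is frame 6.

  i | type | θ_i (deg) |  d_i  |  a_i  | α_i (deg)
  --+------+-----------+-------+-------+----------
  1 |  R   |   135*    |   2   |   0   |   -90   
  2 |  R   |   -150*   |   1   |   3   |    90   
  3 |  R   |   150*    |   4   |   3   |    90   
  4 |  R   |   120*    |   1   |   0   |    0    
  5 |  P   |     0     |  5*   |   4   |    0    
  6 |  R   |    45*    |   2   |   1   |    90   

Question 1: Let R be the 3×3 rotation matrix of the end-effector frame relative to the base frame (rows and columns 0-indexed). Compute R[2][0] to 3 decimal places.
0.194

End-effector x-axis (col 0 of R) = (0.9453,-0.2623,0.1941)
R[2][0] = 0.1941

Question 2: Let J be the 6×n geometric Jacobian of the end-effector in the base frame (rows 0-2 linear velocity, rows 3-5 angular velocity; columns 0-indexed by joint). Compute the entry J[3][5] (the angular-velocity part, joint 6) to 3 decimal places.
-0.306

axis z_5 = (-0.3062,-0.9186,0.2500); lever o_n−o_5 = (0.3329,-2.0994,0.6941)
cross product → J_v[:, 5] = (-0.1127,0.2958,0.9486)
J_ω[:, 5] = z_5
entry J[3][5] = -0.3062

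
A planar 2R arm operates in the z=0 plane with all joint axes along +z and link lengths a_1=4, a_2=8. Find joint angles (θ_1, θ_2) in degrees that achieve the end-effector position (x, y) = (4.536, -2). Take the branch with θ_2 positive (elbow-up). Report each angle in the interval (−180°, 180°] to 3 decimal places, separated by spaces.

cos θ_2 = (24.5753−4²−8²)/(2·4·8) = -0.8660; θ_2 = 149.9983° (elbow-up)
β = atan2(-2.0000,4.5360) = -23.7935°; ψ = atan2(4.0002,-2.9281) = 126.2036°
θ_1 = β − ψ = -149.9971°

-149.997 149.998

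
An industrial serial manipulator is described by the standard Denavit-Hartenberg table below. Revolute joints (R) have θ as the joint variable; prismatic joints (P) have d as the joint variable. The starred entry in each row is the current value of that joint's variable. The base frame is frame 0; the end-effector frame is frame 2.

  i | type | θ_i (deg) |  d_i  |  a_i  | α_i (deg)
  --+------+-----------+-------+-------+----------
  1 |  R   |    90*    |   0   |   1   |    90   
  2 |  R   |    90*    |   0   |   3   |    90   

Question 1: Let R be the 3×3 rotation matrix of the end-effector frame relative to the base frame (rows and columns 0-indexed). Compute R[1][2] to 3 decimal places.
1.000

End-effector z-axis (col 2 of R) = (0.0000,1.0000,-0.0000)
R[1][2] = 1.0000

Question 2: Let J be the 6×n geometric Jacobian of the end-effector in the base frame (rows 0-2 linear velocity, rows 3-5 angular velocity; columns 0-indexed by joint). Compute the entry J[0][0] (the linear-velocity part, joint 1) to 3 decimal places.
-1.000

axis z_0 = ẑ; lever o_n−o_0 = (-0.0000,1.0000,3.0000)
cross product → J_v[:, 0] = (-1.0000,-0.0000,0.0000)
J_ω[:, 0] = z_0
entry J[0][0] = -1.0000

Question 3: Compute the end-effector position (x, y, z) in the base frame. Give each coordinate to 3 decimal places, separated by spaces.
-0.000 1.000 3.000

after link 1: o_1 = (0.0000, 1.0000, 0.0000)
after link 2: o_2 = (-0.0000, 1.0000, 3.0000)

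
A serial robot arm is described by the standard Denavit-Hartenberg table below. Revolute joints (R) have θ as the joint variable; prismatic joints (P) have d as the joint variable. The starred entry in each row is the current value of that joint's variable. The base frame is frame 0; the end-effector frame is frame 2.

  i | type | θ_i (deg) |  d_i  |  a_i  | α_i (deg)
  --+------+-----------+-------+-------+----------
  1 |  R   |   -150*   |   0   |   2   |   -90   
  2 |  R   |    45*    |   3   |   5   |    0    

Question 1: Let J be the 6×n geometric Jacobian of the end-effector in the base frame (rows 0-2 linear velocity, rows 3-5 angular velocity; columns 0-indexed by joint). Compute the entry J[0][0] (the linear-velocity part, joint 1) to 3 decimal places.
axis z_0 = ẑ; lever o_n−o_0 = (-3.2939,-5.3658,-3.5355)
cross product → J_v[:, 0] = (5.3658,-3.2939,0.0000)
J_ω[:, 0] = z_0
entry J[0][0] = 5.3658

5.366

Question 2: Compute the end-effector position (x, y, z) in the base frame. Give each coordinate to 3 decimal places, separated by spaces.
after link 1: o_1 = (-1.7321, -1.0000, 0.0000)
after link 2: o_2 = (-3.2939, -5.3658, -3.5355)

-3.294 -5.366 -3.536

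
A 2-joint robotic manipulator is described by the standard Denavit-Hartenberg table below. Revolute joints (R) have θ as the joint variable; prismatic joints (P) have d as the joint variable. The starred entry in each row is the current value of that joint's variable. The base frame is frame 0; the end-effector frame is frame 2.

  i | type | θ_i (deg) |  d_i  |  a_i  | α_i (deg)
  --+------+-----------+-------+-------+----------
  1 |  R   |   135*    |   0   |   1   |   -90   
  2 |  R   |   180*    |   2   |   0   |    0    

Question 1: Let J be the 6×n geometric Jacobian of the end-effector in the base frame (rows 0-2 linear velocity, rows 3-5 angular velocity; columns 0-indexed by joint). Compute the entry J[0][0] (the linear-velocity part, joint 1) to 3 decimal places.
0.707

axis z_0 = ẑ; lever o_n−o_0 = (-2.1213,-0.7071,0.0000)
cross product → J_v[:, 0] = (0.7071,-2.1213,0.0000)
J_ω[:, 0] = z_0
entry J[0][0] = 0.7071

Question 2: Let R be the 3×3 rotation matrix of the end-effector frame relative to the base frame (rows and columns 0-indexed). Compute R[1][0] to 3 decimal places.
End-effector x-axis (col 0 of R) = (0.7071,-0.7071,-0.0000)
R[1][0] = -0.7071

-0.707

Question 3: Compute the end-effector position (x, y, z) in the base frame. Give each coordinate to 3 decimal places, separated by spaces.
-2.121 -0.707 0.000

after link 1: o_1 = (-0.7071, 0.7071, 0.0000)
after link 2: o_2 = (-2.1213, -0.7071, 0.0000)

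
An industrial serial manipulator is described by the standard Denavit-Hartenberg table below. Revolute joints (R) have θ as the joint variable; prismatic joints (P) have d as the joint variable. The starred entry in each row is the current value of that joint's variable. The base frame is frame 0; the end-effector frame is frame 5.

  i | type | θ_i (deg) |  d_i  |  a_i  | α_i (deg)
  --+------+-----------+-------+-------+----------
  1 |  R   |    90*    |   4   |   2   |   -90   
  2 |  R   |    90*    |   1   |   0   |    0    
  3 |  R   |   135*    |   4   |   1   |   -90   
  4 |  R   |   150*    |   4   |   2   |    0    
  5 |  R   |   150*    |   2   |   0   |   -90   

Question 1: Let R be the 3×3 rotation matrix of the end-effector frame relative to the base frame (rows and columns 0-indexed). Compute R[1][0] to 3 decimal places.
End-effector x-axis (col 0 of R) = (-0.8660,-0.3536,0.3536)
R[1][0] = -0.3536

-0.354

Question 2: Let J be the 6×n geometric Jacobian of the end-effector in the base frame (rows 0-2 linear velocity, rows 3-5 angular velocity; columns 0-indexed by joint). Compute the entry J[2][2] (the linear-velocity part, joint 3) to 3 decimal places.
axis z_2 = (-1.0000,0.0000,0.0000); lever o_n−o_2 = (-3.0000,4.7603,3.7250)
cross product → J_v[:, 2] = (-0.0000,3.7250,-4.7603)
J_ω[:, 2] = z_2
entry J[2][2] = -4.7603

-4.760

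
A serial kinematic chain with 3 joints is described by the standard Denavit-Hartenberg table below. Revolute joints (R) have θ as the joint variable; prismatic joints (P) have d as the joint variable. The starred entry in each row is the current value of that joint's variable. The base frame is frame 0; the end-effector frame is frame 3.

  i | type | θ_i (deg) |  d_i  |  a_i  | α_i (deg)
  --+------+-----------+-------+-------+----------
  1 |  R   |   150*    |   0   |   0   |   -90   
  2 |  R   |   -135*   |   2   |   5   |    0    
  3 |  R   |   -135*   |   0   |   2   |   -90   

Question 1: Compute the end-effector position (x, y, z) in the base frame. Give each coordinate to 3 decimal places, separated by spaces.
after link 1: o_1 = (0.0000, 0.0000, 0.0000)
after link 2: o_2 = (2.0619, -3.4998, 3.5355)
after link 3: o_3 = (2.0619, -3.4998, 1.5355)

2.062 -3.500 1.536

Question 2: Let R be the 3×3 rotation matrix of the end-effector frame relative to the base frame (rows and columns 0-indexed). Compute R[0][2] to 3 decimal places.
0.866

End-effector z-axis (col 2 of R) = (0.8660,-0.5000,0.0000)
R[0][2] = 0.8660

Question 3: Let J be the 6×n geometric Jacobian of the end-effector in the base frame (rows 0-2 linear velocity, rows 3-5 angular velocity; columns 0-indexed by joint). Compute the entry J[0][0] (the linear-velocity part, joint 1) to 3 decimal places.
3.500

axis z_0 = ẑ; lever o_n−o_0 = (2.0619,-3.4998,1.5355)
cross product → J_v[:, 0] = (3.4998,2.0619,-0.0000)
J_ω[:, 0] = z_0
entry J[0][0] = 3.4998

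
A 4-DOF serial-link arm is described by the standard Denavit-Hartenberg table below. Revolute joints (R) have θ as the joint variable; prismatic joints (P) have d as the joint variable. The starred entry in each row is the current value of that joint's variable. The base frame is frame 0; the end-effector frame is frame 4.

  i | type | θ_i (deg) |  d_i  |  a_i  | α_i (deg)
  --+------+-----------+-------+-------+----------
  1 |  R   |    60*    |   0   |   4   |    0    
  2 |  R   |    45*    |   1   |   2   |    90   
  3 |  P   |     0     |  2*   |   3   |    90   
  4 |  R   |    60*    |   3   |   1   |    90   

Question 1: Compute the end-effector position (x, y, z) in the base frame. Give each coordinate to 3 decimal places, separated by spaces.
3.345 9.518 -2.000

after link 1: o_1 = (2.0000, 3.4641, 0.0000)
after link 2: o_2 = (1.4824, 5.3960, 1.0000)
after link 3: o_3 = (2.6378, 8.8114, 1.0000)
after link 4: o_4 = (3.3449, 9.5185, -2.0000)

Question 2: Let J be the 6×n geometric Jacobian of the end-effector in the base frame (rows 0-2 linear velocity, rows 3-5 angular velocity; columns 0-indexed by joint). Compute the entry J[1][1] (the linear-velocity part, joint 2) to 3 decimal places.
1.345

axis z_1 = (0.0000,0.0000,1.0000); lever o_n−o_1 = (1.3449,6.0544,-2.0000)
cross product → J_v[:, 1] = (-6.0544,1.3449,0.0000)
J_ω[:, 1] = z_1
entry J[1][1] = 1.3449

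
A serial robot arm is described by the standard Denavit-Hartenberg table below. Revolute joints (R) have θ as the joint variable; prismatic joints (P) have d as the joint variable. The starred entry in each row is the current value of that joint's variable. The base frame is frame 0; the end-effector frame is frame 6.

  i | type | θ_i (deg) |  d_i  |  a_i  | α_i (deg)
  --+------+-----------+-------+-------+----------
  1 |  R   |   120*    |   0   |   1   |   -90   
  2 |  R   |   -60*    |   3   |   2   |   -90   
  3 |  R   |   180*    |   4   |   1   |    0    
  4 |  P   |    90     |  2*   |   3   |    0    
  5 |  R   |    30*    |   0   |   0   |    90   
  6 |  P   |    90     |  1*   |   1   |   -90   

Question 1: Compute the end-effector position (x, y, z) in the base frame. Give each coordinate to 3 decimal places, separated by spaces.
-9.194 2.924 -3.384

after link 1: o_1 = (-0.5000, 0.8660, 0.0000)
after link 2: o_2 = (-3.5981, 0.2321, 1.7321)
after link 3: o_3 = (-5.0801, 2.7990, -1.1340)
after link 4: o_4 = (-8.5442, 2.7990, -2.1340)
after link 5: o_5 = (-8.5442, 2.7990, -2.1340)
after link 6: o_6 = (-9.1937, 2.9240, -3.3840)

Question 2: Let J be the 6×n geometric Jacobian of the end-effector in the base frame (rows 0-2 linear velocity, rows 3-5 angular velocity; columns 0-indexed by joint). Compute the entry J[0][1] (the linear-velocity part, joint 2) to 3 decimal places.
axis z_1 = (-0.8660,-0.5000,0.0000); lever o_n−o_1 = (-8.6937,2.0580,-3.3840)
cross product → J_v[:, 1] = (1.6920,-2.9306,-6.1292)
J_ω[:, 1] = z_1
entry J[0][1] = 1.6920

1.692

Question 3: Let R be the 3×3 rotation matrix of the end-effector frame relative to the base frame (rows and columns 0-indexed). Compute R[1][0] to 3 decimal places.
0.750

End-effector x-axis (col 0 of R) = (-0.4330,0.7500,-0.5000)
R[1][0] = 0.7500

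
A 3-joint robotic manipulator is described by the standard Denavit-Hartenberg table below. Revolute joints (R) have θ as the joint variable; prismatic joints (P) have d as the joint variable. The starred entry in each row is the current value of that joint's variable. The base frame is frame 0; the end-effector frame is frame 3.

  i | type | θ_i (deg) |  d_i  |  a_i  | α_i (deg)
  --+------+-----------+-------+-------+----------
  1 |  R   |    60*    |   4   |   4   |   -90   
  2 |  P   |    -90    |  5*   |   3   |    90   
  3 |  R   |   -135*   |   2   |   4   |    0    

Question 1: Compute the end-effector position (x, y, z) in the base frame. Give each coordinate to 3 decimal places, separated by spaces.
after link 1: o_1 = (2.0000, 3.4641, 4.0000)
after link 2: o_2 = (-2.3301, 5.9641, 7.0000)
after link 3: o_3 = (-0.8806, 2.8178, 4.1716)

-0.881 2.818 4.172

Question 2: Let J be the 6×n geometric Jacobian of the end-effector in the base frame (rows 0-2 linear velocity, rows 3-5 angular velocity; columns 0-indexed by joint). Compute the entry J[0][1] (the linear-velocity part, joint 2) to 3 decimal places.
-0.866

prismatic axis z_1 = (-0.8660,0.5000,0.0000)
J_v[:, 1] = z_1; J_ω[:, 1] = (0,0,0)
entry J[0][1] = -0.8660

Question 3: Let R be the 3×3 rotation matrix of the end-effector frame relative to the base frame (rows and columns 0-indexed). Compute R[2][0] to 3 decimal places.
End-effector x-axis (col 0 of R) = (0.6124,-0.3536,-0.7071)
R[2][0] = -0.7071

-0.707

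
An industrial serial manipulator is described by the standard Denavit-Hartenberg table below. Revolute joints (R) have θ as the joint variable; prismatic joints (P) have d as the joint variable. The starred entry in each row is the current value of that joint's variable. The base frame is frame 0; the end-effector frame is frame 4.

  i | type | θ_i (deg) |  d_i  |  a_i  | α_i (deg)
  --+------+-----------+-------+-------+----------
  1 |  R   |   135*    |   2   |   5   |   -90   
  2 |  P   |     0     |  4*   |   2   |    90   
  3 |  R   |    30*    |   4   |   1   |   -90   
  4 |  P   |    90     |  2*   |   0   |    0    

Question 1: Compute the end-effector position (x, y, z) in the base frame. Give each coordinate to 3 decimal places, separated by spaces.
after link 1: o_1 = (-3.5355, 3.5355, 2.0000)
after link 2: o_2 = (-7.7782, 2.1213, 2.0000)
after link 3: o_3 = (-8.7441, 2.3801, 6.0000)
after link 4: o_4 = (-9.2617, 0.4483, 6.0000)

-9.262 0.448 6.000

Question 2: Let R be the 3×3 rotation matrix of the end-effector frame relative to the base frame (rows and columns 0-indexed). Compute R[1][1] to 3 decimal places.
End-effector y-axis (col 1 of R) = (0.9659,-0.2588,-0.0000)
R[1][1] = -0.2588

-0.259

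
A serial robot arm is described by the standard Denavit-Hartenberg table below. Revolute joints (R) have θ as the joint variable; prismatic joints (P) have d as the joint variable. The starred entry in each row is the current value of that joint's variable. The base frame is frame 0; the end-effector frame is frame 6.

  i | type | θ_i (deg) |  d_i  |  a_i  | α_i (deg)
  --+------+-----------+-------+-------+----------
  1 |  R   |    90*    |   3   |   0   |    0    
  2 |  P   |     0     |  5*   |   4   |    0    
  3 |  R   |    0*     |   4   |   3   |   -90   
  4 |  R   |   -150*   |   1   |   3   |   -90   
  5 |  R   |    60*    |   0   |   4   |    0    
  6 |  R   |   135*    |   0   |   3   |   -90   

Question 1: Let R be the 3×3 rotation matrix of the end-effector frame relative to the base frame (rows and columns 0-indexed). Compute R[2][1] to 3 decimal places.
End-effector y-axis (col 1 of R) = (-0.0000,-0.5000,-0.8660)
R[2][1] = -0.8660

-0.866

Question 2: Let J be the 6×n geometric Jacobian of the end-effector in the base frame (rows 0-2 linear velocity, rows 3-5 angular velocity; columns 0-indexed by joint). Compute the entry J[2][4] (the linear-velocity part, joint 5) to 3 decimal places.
axis z_4 = (0.0000,0.5000,0.8660); lever o_n−o_4 = (2.6876,0.7775,-0.4489)
cross product → J_v[:, 4] = (-0.8978,2.3276,-1.3438)
J_ω[:, 4] = z_4
entry J[2][4] = -1.3438

-1.344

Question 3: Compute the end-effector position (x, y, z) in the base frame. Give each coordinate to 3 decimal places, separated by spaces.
after link 1: o_1 = (0.0000, 0.0000, 3.0000)
after link 2: o_2 = (0.0000, 4.0000, 8.0000)
after link 3: o_3 = (0.0000, 7.0000, 12.0000)
after link 4: o_4 = (-1.0000, 4.4019, 13.5000)
after link 5: o_5 = (2.4641, 2.6699, 14.5000)
after link 6: o_6 = (1.6876, 5.1794, 13.0511)

1.688 5.179 13.051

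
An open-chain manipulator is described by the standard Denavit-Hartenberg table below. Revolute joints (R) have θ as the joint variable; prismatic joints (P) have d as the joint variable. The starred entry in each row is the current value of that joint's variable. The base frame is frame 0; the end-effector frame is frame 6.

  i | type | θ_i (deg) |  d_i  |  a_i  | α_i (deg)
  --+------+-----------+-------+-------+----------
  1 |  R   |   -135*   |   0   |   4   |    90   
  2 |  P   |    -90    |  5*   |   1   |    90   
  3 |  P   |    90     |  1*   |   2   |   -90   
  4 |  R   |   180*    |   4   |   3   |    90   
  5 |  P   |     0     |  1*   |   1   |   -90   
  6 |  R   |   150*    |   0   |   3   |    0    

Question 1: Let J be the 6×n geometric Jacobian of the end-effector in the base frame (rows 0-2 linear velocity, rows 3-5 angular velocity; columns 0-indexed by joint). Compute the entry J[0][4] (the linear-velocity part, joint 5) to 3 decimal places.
-0.707

prismatic axis z_4 = (-0.7071,-0.7071,0.0000)
J_v[:, 4] = z_4; J_ω[:, 4] = (0,0,0)
entry J[0][4] = -0.7071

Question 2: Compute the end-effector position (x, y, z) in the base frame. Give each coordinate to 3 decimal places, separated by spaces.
-5.726 2.191 3.000

after link 1: o_1 = (-2.8284, -2.8284, 0.0000)
after link 2: o_2 = (-6.3640, 0.7071, -1.0000)
after link 3: o_3 = (-7.0711, 2.8284, -1.0000)
after link 4: o_4 = (-4.9497, 0.7071, 3.0000)
after link 5: o_5 = (-4.9497, -0.7071, 3.0000)
after link 6: o_6 = (-5.7262, 2.1907, 3.0000)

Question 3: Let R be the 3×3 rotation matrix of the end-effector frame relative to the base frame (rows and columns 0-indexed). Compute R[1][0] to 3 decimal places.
End-effector x-axis (col 0 of R) = (-0.2588,0.9659,-0.0000)
R[1][0] = 0.9659

0.966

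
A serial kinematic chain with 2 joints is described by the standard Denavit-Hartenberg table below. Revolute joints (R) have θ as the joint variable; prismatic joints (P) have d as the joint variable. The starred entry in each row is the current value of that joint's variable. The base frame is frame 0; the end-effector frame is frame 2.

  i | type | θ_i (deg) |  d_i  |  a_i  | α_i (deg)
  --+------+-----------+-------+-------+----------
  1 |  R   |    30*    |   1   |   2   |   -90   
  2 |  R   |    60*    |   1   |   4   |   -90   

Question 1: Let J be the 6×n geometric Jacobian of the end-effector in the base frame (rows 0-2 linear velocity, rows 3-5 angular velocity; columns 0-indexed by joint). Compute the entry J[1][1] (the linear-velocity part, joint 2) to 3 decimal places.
axis z_1 = (-0.5000,0.8660,0.0000); lever o_n−o_1 = (1.2321,1.8660,-3.4641)
cross product → J_v[:, 1] = (-3.0000,-1.7321,-2.0000)
J_ω[:, 1] = z_1
entry J[1][1] = -1.7321

-1.732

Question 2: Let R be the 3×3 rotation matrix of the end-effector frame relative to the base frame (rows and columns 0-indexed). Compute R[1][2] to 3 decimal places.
End-effector z-axis (col 2 of R) = (-0.7500,-0.4330,-0.5000)
R[1][2] = -0.4330

-0.433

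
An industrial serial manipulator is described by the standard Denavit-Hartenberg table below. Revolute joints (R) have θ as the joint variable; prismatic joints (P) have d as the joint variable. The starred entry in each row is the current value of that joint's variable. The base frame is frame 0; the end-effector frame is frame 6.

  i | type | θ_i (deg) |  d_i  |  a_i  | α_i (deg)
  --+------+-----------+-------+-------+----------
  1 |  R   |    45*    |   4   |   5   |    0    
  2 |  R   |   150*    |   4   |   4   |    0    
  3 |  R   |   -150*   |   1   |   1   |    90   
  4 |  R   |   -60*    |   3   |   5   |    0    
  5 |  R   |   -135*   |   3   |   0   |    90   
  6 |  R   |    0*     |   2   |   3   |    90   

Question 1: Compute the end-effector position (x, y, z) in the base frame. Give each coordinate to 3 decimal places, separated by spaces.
after link 1: o_1 = (3.5355, 3.5355, 4.0000)
after link 2: o_2 = (-0.3282, 2.5003, 8.0000)
after link 3: o_3 = (0.3789, 3.2074, 9.0000)
after link 4: o_4 = (4.2680, 2.8538, 4.6699)
after link 5: o_5 = (6.3893, 0.7325, 4.6699)
after link 6: o_6 = (4.7063, -0.9505, 7.3782)

4.706 -0.951 7.378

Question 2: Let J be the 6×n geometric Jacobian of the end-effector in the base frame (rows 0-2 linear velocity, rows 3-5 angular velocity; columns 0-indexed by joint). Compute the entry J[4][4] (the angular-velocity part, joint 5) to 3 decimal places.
axis z_4 = (0.7071,-0.7071,0.0000); lever o_n−o_4 = (0.4383,-3.8043,2.7083)
cross product → J_v[:, 4] = (-1.9151,-1.9151,-2.3801)
J_ω[:, 4] = z_4
entry J[4][4] = -0.7071

-0.707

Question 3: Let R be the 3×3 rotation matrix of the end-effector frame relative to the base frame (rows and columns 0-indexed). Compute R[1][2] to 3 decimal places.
0.707

End-effector z-axis (col 2 of R) = (-0.7071,0.7071,0.0000)
R[1][2] = 0.7071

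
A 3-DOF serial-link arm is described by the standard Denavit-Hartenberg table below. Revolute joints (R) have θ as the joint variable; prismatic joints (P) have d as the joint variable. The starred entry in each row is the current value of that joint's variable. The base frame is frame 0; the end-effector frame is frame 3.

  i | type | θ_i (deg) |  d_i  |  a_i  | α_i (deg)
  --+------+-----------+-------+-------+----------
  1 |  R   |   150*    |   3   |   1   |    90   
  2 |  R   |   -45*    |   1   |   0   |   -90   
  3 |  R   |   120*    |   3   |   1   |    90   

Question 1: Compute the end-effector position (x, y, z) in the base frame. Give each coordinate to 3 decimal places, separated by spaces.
-2.330 1.500 5.475

after link 1: o_1 = (-0.8660, 0.5000, 3.0000)
after link 2: o_2 = (-0.3660, 1.3660, 3.0000)
after link 3: o_3 = (-2.3300, 1.4999, 5.4749)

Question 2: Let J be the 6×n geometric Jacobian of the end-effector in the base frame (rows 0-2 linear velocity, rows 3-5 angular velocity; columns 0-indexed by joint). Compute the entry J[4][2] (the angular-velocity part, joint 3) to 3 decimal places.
axis z_2 = (-0.6124,0.3536,0.7071); lever o_n−o_2 = (-1.9639,0.1339,2.4749)
cross product → J_v[:, 2] = (0.7803,0.1268,0.6124)
J_ω[:, 2] = z_2
entry J[4][2] = 0.3536

0.354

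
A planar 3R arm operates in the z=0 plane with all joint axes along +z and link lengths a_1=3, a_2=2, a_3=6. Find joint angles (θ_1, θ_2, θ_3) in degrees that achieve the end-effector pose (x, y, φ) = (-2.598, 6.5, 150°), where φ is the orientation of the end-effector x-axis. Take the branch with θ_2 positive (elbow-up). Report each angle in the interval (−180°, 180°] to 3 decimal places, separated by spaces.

wrist centre = target − a_3·(cos φ, sin φ) = (2.5982, 3.5000)
cos θ_2 = (19.0004−3²−2²)/(2·3·2) = 0.5000; θ_2 = 59.9978° (elbow-up)
β = atan2(3.5000,2.5982) = 53.4124°; ψ = atan2(1.7320,4.0001) = 23.4124°
θ_1 = β − ψ = 30.0000°
θ_3 = φ − θ_1 − θ_2 = 60.0022° (wrapped to (-180°,180°])

30.000 59.998 60.002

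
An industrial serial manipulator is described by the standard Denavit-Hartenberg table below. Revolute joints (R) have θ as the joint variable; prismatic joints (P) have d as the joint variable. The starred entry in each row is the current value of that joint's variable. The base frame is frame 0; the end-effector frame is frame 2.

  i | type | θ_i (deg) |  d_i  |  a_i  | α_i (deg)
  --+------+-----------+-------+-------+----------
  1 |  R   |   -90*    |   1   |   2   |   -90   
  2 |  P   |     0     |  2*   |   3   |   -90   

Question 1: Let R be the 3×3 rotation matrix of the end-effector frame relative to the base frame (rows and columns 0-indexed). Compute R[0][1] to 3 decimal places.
-1.000

End-effector y-axis (col 1 of R) = (-1.0000,-0.0000,-0.0000)
R[0][1] = -1.0000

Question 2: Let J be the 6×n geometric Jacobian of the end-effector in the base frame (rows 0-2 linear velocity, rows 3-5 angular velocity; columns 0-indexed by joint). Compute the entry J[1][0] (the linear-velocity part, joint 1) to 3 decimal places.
2.000

axis z_0 = ẑ; lever o_n−o_0 = (2.0000,-5.0000,1.0000)
cross product → J_v[:, 0] = (5.0000,2.0000,-0.0000)
J_ω[:, 0] = z_0
entry J[1][0] = 2.0000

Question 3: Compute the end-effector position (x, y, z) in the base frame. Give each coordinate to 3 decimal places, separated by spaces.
2.000 -5.000 1.000

after link 1: o_1 = (0.0000, -2.0000, 1.0000)
after link 2: o_2 = (2.0000, -5.0000, 1.0000)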